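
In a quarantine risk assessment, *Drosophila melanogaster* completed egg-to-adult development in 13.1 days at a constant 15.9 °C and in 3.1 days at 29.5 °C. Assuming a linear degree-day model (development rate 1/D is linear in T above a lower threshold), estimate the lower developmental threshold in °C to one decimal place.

Under the model K = D·(T − T_b), so D₁·(T₁ − T_b) = D₂·(T₂ − T_b).
13.1·(15.9 − T_b) = 3.1·(29.5 − T_b)
T_b = (13.1·15.9 − 3.1·29.5) / (13.1 − 3.1) = 116.84 / 10.0 = 11.684 °C ≈ 11.7 °C.

11.7 °C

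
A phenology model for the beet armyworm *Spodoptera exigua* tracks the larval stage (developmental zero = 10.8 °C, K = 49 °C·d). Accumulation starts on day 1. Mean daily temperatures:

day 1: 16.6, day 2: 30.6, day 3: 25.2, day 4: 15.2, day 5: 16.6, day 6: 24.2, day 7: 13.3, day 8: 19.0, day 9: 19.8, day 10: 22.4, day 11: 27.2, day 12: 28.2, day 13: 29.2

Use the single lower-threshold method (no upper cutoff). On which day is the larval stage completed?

day 5

Daily DD above 10.8 °C: 5.8, 19.8, 14.4, 4.4, 5.8, 13.4, 2.5, 8.2, 9.0, 11.6, 16.4, 17.4, 18.4.
Cumulative: 5.8, 25.6, 40.0, 44.4, 50.2, 63.6, 66.1, 74.3, 83.3, 94.9, 111.3, 128.7, 147.1.
The total first reaches 49 DD on day 5.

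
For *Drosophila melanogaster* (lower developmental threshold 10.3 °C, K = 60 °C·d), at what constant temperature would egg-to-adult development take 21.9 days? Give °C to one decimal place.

Required daily accumulation = 60 / 21.9 = 2.740 DD/day.
T = T_base + 2.740 = 10.3 + 2.740 = 13.040 ≈ 13.0 °C.

13.0 °C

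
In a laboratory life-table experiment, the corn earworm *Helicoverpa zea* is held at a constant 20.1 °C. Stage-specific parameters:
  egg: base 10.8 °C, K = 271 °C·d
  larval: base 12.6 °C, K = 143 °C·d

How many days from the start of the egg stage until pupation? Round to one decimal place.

48.2 days

egg: 271 / (20.1 − 10.8) = 271 / 9.3 = 29.140 d.
larval: 143 / (20.1 − 12.6) = 143 / 7.5 = 19.067 d.
Sum = 48.206 ≈ 48.2 days.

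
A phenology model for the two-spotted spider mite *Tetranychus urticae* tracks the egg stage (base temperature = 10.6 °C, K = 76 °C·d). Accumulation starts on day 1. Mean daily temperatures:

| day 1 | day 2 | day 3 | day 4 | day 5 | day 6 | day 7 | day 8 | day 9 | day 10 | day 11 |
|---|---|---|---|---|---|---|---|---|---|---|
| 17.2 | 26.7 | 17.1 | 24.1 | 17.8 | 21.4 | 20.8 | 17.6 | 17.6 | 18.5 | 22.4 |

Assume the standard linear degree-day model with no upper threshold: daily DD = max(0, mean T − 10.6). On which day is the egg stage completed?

Daily DD above 10.6 °C: 6.6, 16.1, 6.5, 13.5, 7.2, 10.8, 10.2, 7.0, 7.0, 7.9, 11.8.
Cumulative: 6.6, 22.7, 29.2, 42.7, 49.9, 60.7, 70.9, 77.9, 84.9, 92.8, 104.6.
The total first reaches 76 DD on day 8.

day 8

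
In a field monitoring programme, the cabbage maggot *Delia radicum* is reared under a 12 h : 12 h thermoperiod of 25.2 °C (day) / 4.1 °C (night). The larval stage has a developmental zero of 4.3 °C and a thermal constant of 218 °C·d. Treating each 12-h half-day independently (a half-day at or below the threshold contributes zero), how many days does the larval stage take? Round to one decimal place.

20.9 days

Day half: max(0, 25.2 − 4.3) × 0.5 = 20.9 × 0.5 = 10.45 DD.
Night half: max(0, 4.1 − 4.3) × 0.5 = 0.0 × 0.5 = 0.00 DD.
Per 24 h: 10.45 DD/day.
Duration = 218 / 10.45 = 20.861 ≈ 20.9 days.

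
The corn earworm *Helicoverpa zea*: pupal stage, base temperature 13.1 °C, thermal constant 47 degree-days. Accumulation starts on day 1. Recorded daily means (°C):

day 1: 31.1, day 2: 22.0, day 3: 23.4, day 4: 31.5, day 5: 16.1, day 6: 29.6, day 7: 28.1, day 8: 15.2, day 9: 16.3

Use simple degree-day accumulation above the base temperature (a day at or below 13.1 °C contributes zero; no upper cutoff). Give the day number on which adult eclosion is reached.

Daily DD above 13.1 °C: 18.0, 8.9, 10.3, 18.4, 3.0, 16.5, 15.0, 2.1, 3.2.
Cumulative: 18.0, 26.9, 37.2, 55.6, 58.6, 75.1, 90.1, 92.2, 95.4.
The total first reaches 47 DD on day 4.

day 4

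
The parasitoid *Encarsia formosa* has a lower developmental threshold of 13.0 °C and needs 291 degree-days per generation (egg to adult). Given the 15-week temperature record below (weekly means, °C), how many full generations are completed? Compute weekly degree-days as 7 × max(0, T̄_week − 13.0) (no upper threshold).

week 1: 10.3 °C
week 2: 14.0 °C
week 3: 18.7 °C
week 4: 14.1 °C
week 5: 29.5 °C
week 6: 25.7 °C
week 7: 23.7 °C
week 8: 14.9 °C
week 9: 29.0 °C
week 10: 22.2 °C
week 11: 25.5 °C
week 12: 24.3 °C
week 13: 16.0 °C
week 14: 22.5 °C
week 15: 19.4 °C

Weekly DD (7 × max(0, T̄ − 13.0)): 0.0, 7.0, 39.9, 7.7, 115.5, 88.9, 74.9, 13.3, 112.0, 64.4, 87.5, 79.1, 21.0, 66.5, 44.8.
Season total = 822.5 DD.
Complete generations = ⌊822.5 / 291⌋ = 2.

2 generations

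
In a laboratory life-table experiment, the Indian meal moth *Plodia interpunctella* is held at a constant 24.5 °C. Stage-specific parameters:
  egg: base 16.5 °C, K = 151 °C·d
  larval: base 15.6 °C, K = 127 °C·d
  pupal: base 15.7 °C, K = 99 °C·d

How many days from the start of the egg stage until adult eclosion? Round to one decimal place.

44.4 days

egg: 151 / (24.5 − 16.5) = 151 / 8.0 = 18.875 d.
larval: 127 / (24.5 − 15.6) = 127 / 8.9 = 14.270 d.
pupal: 99 / (24.5 − 15.7) = 99 / 8.8 = 11.250 d.
Sum = 44.395 ≈ 44.4 days.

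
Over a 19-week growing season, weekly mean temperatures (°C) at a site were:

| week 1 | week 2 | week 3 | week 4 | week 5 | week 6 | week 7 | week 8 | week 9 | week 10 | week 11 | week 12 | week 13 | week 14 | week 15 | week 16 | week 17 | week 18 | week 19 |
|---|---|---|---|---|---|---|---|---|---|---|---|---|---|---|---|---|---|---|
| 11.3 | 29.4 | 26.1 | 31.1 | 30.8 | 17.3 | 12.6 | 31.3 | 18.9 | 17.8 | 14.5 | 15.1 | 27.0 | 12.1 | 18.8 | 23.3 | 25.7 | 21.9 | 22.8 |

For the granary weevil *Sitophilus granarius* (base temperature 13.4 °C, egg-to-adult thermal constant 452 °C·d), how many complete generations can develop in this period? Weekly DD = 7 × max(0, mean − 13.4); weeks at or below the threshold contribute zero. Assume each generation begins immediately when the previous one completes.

Weekly DD (7 × max(0, T̄ − 13.4)): 0.0, 112.0, 88.9, 123.9, 121.8, 27.3, 0.0, 125.3, 38.5, 30.8, 7.7, 11.9, 95.2, 0.0, 37.8, 69.3, 86.1, 59.5, 65.8.
Season total = 1101.8 DD.
Complete generations = ⌊1101.8 / 452⌋ = 2.

2 generations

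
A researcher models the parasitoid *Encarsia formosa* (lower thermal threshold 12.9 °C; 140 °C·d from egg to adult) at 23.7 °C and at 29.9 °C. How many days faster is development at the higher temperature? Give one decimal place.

4.7 days

At 23.7 °C: 140 / (23.7 − 12.9) = 140 / 10.8 = 12.963 d.
At 29.9 °C: 140 / (29.9 − 12.9) = 140 / 17.0 = 8.235 d.
Difference = |12.963 − 8.235| = 4.728 ≈ 4.7 days.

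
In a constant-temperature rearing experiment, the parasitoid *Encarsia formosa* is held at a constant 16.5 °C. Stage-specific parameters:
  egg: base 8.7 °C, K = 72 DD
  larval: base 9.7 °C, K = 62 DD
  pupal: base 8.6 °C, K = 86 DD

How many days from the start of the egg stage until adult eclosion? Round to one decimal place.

egg: 72 / (16.5 − 8.7) = 72 / 7.8 = 9.231 d.
larval: 62 / (16.5 − 9.7) = 62 / 6.8 = 9.118 d.
pupal: 86 / (16.5 − 8.6) = 86 / 7.9 = 10.886 d.
Sum = 29.234 ≈ 29.2 days.

29.2 days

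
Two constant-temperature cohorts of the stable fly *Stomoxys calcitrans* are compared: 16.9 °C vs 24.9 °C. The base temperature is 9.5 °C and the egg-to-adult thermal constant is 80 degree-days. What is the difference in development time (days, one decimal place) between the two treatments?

5.6 days

At 16.9 °C: 80 / (16.9 − 9.5) = 80 / 7.4 = 10.811 d.
At 24.9 °C: 80 / (24.9 − 9.5) = 80 / 15.4 = 5.195 d.
Difference = |10.811 − 5.195| = 5.616 ≈ 5.6 days.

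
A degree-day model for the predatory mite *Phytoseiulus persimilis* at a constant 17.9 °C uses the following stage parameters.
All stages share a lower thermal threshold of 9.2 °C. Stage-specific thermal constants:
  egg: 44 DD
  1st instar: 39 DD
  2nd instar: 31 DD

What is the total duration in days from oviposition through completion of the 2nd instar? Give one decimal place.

13.1 days

Daily accumulation at 17.9 °C = 17.9 − 9.2 = 8.7 DD/day.
Total K = 44 + 39 + 31 = 114 DD.
Total duration = 114 / 8.7 = 13.103 ≈ 13.1 days.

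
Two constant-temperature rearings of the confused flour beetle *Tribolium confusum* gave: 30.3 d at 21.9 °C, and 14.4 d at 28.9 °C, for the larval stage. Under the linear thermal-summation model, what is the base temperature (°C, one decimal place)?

15.6 °C

Linear rate model ⇒ the product D·(T − T_b) is constant across temperatures.
30.3·(21.9 − T_b) = 14.4·(28.9 − T_b)
T_b = (30.3·21.9 − 14.4·28.9) / (30.3 − 14.4) = 247.41 / 15.9 = 15.560 °C ≈ 15.6 °C.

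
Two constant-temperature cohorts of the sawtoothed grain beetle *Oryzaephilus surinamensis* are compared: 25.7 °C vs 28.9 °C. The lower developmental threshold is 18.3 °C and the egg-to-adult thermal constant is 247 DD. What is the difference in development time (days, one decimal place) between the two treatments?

10.1 days

At 25.7 °C: 247 / (25.7 − 18.3) = 247 / 7.4 = 33.378 d.
At 28.9 °C: 247 / (28.9 − 18.3) = 247 / 10.6 = 23.302 d.
Difference = |33.378 − 23.302| = 10.076 ≈ 10.1 days.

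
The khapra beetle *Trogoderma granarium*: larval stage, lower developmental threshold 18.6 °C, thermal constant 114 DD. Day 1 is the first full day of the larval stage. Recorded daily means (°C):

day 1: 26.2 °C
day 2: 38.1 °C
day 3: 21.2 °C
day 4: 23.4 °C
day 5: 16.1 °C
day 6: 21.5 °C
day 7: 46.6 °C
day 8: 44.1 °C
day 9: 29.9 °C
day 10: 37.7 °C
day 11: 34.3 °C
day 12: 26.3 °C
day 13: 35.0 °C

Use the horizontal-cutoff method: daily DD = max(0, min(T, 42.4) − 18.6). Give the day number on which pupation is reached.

day 10

Daily DD above 18.6 °C (capped at 23.8): 7.6, 19.5, 2.6, 4.8, 0.0, 2.9, 23.8, 23.8, 11.3, 19.1, 15.7, 7.7, 16.4.
Cumulative: 7.6, 27.1, 29.7, 34.5, 34.5, 37.4, 61.2, 85.0, 96.3, 115.4, 131.1, 138.8, 155.2.
The total first reaches 114 DD on day 10.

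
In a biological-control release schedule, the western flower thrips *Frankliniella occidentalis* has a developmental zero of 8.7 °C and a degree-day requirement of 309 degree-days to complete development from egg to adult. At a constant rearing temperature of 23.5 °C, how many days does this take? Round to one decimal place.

20.9 days

Daily accumulation = 23.5 − 8.7 = 14.8 DD/day.
Duration = 309 / 14.8 = 20.878 ≈ 20.9 days.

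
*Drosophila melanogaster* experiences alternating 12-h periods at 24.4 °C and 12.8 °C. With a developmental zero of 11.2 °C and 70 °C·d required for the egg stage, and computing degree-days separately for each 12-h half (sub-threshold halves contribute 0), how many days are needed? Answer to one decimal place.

9.5 days

Day half: max(0, 24.4 − 11.2) × 0.5 = 13.2 × 0.5 = 6.60 DD.
Night half: max(0, 12.8 − 11.2) × 0.5 = 1.6 × 0.5 = 0.80 DD.
Per 24 h: 7.40 DD/day.
Duration = 70 / 7.40 = 9.459 ≈ 9.5 days.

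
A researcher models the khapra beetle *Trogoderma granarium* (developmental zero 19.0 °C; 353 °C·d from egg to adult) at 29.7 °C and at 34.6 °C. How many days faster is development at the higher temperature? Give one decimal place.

10.4 days

At 29.7 °C: 353 / (29.7 − 19.0) = 353 / 10.7 = 32.991 d.
At 34.6 °C: 353 / (34.6 − 19.0) = 353 / 15.6 = 22.628 d.
Difference = |32.991 − 22.628| = 10.362 ≈ 10.4 days.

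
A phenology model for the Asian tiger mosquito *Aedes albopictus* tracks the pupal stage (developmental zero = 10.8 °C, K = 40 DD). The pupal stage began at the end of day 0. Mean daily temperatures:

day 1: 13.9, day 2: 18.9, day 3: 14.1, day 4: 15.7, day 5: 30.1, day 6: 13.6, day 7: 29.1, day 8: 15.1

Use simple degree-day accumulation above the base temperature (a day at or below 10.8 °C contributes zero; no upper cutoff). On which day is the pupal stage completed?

day 6

Daily DD above 10.8 °C: 3.1, 8.1, 3.3, 4.9, 19.3, 2.8, 18.3, 4.3.
Cumulative: 3.1, 11.2, 14.5, 19.4, 38.7, 41.5, 59.8, 64.1.
The total first reaches 40 DD on day 6.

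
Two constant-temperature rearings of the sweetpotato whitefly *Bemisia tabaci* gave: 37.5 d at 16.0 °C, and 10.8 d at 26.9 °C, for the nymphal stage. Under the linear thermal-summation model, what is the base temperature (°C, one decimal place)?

11.6 °C

Under the model K = D·(T − T_b), so D₁·(T₁ − T_b) = D₂·(T₂ − T_b).
37.5·(16.0 − T_b) = 10.8·(26.9 − T_b)
T_b = (37.5·16.0 − 10.8·26.9) / (37.5 − 10.8) = 309.48 / 26.7 = 11.591 °C ≈ 11.6 °C.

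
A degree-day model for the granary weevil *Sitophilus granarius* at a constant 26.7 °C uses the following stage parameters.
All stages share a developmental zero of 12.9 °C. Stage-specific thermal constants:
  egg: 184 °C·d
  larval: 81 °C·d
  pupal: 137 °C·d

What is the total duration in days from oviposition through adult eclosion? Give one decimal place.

Daily accumulation at 26.7 °C = 26.7 − 12.9 = 13.8 DD/day.
Total K = 184 + 81 + 137 = 402 DD.
Total duration = 402 / 13.8 = 29.130 ≈ 29.1 days.

29.1 days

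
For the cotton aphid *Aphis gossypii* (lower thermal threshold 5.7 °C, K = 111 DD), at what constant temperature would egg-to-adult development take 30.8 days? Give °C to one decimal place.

9.3 °C

Required daily accumulation = 111 / 30.8 = 3.604 DD/day.
T = T_base + 3.604 = 5.7 + 3.604 = 9.304 ≈ 9.3 °C.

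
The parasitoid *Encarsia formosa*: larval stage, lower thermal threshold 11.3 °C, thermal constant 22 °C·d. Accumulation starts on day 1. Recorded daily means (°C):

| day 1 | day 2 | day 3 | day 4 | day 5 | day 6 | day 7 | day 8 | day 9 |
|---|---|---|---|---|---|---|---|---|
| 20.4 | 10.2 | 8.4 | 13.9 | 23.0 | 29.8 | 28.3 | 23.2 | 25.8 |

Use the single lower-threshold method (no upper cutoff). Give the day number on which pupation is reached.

day 5

Daily DD above 11.3 °C: 9.1, 0.0, 0.0, 2.6, 11.7, 18.5, 17.0, 11.9, 14.5.
Cumulative: 9.1, 9.1, 9.1, 11.7, 23.4, 41.9, 58.9, 70.8, 85.3.
The total first reaches 22 DD on day 5.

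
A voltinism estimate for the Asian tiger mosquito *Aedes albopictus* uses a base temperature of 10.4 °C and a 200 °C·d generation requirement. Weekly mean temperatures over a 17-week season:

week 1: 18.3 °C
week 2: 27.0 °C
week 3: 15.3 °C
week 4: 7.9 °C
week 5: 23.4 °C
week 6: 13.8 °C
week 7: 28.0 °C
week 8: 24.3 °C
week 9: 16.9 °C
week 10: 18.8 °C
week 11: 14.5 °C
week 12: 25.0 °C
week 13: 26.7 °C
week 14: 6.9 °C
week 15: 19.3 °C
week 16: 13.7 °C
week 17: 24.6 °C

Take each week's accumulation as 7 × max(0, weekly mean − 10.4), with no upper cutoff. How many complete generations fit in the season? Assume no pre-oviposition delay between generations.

5 generations

Weekly DD (7 × max(0, T̄ − 10.4)): 55.3, 116.2, 34.3, 0.0, 91.0, 23.8, 123.2, 97.3, 45.5, 58.8, 28.7, 102.2, 114.1, 0.0, 62.3, 23.1, 99.4.
Season total = 1075.2 DD.
Complete generations = ⌊1075.2 / 200⌋ = 5.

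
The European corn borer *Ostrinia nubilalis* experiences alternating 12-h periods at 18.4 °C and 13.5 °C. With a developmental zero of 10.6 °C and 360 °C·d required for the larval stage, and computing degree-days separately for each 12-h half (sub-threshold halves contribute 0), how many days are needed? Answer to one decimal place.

67.3 days

Day half: max(0, 18.4 − 10.6) × 0.5 = 7.8 × 0.5 = 3.90 DD.
Night half: max(0, 13.5 − 10.6) × 0.5 = 2.9 × 0.5 = 1.45 DD.
Per 24 h: 5.35 DD/day.
Duration = 360 / 5.35 = 67.290 ≈ 67.3 days.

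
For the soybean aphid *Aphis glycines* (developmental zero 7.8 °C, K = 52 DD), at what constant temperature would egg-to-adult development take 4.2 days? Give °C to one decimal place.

20.2 °C

Required daily accumulation = 52 / 4.2 = 12.381 DD/day.
T = T_base + 12.381 = 7.8 + 12.381 = 20.181 ≈ 20.2 °C.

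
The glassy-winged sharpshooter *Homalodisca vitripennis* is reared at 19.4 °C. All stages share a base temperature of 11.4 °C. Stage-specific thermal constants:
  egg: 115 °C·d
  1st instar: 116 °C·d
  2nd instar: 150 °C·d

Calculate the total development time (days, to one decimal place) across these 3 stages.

Daily accumulation at 19.4 °C = 19.4 − 11.4 = 8.0 DD/day.
Total K = 115 + 116 + 150 = 381 DD.
Total duration = 381 / 8.0 = 47.625 ≈ 47.6 days.

47.6 days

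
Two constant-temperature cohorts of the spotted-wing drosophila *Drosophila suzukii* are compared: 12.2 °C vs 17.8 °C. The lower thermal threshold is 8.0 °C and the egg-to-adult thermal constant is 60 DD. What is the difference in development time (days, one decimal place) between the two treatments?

At 12.2 °C: 60 / (12.2 − 8.0) = 60 / 4.2 = 14.286 d.
At 17.8 °C: 60 / (17.8 − 8.0) = 60 / 9.8 = 6.122 d.
Difference = |14.286 − 6.122| = 8.163 ≈ 8.2 days.

8.2 days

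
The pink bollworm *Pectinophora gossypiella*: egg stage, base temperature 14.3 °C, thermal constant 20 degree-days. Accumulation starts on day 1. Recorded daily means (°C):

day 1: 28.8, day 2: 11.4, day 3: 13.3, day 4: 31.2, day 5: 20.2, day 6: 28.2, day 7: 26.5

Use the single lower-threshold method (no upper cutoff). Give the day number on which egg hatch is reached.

day 4

Daily DD above 14.3 °C: 14.5, 0.0, 0.0, 16.9, 5.9, 13.9, 12.2.
Cumulative: 14.5, 14.5, 14.5, 31.4, 37.3, 51.2, 63.4.
The total first reaches 20 DD on day 4.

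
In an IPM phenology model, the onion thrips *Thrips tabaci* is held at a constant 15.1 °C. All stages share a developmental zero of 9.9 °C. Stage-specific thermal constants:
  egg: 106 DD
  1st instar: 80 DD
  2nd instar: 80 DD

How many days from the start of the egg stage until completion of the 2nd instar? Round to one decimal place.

51.2 days

Daily accumulation at 15.1 °C = 15.1 − 9.9 = 5.2 DD/day.
Total K = 106 + 80 + 80 = 266 DD.
Total duration = 266 / 5.2 = 51.154 ≈ 51.2 days.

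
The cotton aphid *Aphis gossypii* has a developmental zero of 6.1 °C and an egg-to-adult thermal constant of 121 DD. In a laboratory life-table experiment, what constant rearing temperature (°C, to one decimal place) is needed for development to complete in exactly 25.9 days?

10.8 °C

Required daily accumulation = 121 / 25.9 = 4.672 DD/day.
T = T_base + 4.672 = 6.1 + 4.672 = 10.772 ≈ 10.8 °C.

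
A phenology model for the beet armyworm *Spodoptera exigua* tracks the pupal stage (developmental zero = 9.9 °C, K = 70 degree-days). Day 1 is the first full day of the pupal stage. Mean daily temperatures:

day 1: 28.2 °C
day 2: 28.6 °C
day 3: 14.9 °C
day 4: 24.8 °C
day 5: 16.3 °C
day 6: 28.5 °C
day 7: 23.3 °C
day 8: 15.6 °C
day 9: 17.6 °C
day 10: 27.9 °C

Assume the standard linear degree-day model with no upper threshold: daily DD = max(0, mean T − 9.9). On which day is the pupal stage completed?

day 6

Daily DD above 9.9 °C: 18.3, 18.7, 5.0, 14.9, 6.4, 18.6, 13.4, 5.7, 7.7, 18.0.
Cumulative: 18.3, 37.0, 42.0, 56.9, 63.3, 81.9, 95.3, 101.0, 108.7, 126.7.
The total first reaches 70 DD on day 6.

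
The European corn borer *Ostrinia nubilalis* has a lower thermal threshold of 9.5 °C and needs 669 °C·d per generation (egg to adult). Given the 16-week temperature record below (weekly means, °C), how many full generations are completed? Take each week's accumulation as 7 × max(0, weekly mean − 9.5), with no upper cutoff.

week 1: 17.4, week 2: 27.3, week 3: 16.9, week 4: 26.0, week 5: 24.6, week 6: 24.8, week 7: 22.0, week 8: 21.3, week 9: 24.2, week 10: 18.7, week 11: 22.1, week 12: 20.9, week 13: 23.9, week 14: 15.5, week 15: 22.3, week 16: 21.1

2 generations

Weekly DD (7 × max(0, T̄ − 9.5)): 55.3, 124.6, 51.8, 115.5, 105.7, 107.1, 87.5, 82.6, 102.9, 64.4, 88.2, 79.8, 100.8, 42.0, 89.6, 81.2.
Season total = 1379.0 DD.
Complete generations = ⌊1379.0 / 669⌋ = 2.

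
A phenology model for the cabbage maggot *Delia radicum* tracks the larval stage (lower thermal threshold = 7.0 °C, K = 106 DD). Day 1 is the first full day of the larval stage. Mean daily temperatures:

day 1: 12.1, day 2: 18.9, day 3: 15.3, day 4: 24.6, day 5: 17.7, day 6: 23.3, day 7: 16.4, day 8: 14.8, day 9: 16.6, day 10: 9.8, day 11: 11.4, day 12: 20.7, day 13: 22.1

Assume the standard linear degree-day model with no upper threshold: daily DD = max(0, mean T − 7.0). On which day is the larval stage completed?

day 12

Daily DD above 7.0 °C: 5.1, 11.9, 8.3, 17.6, 10.7, 16.3, 9.4, 7.8, 9.6, 2.8, 4.4, 13.7, 15.1.
Cumulative: 5.1, 17.0, 25.3, 42.9, 53.6, 69.9, 79.3, 87.1, 96.7, 99.5, 103.9, 117.6, 132.7.
The total first reaches 106 DD on day 12.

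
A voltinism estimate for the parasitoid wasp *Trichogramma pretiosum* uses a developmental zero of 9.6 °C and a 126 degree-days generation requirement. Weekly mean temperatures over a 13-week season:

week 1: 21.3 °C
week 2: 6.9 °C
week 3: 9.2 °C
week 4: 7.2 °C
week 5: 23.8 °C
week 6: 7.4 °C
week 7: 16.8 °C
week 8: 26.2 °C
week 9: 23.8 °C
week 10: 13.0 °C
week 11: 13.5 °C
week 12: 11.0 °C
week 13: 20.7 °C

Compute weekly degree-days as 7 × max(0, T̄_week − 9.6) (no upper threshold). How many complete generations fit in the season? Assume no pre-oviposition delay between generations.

4 generations

Weekly DD (7 × max(0, T̄ − 9.6)): 81.9, 0.0, 0.0, 0.0, 99.4, 0.0, 50.4, 116.2, 99.4, 23.8, 27.3, 9.8, 77.7.
Season total = 585.9 DD.
Complete generations = ⌊585.9 / 126⌋ = 4.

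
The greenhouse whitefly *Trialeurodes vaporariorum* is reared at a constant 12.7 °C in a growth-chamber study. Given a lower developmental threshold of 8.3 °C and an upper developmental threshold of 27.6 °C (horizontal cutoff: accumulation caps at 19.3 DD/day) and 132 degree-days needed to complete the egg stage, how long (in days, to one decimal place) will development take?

Daily accumulation = 12.7 − 8.3 = 4.4 DD/day.
Duration = 132 / 4.4 = 30.000 ≈ 30.0 days.

30.0 days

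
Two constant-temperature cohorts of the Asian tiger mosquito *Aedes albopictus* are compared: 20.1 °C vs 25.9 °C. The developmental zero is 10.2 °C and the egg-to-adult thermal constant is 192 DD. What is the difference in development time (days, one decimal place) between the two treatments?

7.2 days

At 20.1 °C: 192 / (20.1 − 10.2) = 192 / 9.9 = 19.394 d.
At 25.9 °C: 192 / (25.9 − 10.2) = 192 / 15.7 = 12.229 d.
Difference = |19.394 − 12.229| = 7.165 ≈ 7.2 days.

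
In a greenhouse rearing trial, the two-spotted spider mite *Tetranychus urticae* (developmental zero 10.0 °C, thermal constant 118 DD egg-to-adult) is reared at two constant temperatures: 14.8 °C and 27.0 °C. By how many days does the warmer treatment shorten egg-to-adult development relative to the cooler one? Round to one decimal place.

17.6 days

At 14.8 °C: 118 / (14.8 − 10.0) = 118 / 4.8 = 24.583 d.
At 27.0 °C: 118 / (27.0 − 10.0) = 118 / 17.0 = 6.941 d.
Difference = |24.583 − 6.941| = 17.642 ≈ 17.6 days.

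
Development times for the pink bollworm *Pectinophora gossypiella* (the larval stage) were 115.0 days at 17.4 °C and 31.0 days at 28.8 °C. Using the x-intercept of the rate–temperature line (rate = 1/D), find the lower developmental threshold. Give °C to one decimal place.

13.2 °C

Under the model K = D·(T − T_b), so D₁·(T₁ − T_b) = D₂·(T₂ − T_b).
115.0·(17.4 − T_b) = 31.0·(28.8 − T_b)
T_b = (115.0·17.4 − 31.0·28.8) / (115.0 − 31.0) = 1108.20 / 84.0 = 13.193 °C ≈ 13.2 °C.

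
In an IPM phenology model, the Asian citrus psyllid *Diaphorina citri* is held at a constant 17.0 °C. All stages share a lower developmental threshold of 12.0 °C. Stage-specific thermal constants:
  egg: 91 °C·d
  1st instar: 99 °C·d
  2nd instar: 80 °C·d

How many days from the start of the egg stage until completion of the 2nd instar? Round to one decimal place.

54.0 days

Daily accumulation at 17.0 °C = 17.0 − 12.0 = 5.0 DD/day.
Total K = 91 + 99 + 80 = 270 DD.
Total duration = 270 / 5.0 = 54.000 ≈ 54.0 days.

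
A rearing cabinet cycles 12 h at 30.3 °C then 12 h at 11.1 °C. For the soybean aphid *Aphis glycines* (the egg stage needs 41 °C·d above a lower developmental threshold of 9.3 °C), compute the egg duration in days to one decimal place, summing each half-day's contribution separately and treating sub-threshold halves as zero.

3.6 days

Day half: max(0, 30.3 − 9.3) × 0.5 = 21.0 × 0.5 = 10.50 DD.
Night half: max(0, 11.1 − 9.3) × 0.5 = 1.8 × 0.5 = 0.90 DD.
Per 24 h: 11.40 DD/day.
Duration = 41 / 11.40 = 3.596 ≈ 3.6 days.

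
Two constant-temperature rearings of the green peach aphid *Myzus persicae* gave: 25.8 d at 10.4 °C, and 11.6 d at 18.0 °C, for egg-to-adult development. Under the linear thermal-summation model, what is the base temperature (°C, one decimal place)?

Equal thermal constants: D₁(T₁ − T_b) = D₂(T₂ − T_b).
25.8·(10.4 − T_b) = 11.6·(18.0 − T_b)
T_b = (25.8·10.4 − 11.6·18.0) / (25.8 − 11.6) = 59.52 / 14.2 = 4.192 °C ≈ 4.2 °C.

4.2 °C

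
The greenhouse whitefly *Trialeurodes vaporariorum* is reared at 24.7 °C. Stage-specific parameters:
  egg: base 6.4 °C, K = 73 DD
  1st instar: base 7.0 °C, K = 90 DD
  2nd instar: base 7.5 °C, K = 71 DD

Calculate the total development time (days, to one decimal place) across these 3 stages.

egg: 73 / (24.7 − 6.4) = 73 / 18.3 = 3.989 d.
1st instar: 90 / (24.7 − 7.0) = 90 / 17.7 = 5.085 d.
2nd instar: 71 / (24.7 − 7.5) = 71 / 17.2 = 4.128 d.
Sum = 13.202 ≈ 13.2 days.

13.2 days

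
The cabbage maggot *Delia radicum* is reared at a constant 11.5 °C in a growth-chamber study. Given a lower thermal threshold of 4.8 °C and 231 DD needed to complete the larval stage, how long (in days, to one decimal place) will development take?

34.5 days

Daily accumulation = 11.5 − 4.8 = 6.7 DD/day.
Duration = 231 / 6.7 = 34.478 ≈ 34.5 days.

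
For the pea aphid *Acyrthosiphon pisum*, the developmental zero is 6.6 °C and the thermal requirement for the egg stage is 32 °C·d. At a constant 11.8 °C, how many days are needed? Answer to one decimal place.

6.2 days

Daily accumulation = 11.8 − 6.6 = 5.2 DD/day.
Duration = 32 / 5.2 = 6.154 ≈ 6.2 days.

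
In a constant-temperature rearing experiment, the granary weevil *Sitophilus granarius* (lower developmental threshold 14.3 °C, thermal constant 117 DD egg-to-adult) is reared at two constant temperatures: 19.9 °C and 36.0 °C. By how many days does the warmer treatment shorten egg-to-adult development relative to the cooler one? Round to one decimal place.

15.5 days

At 19.9 °C: 117 / (19.9 − 14.3) = 117 / 5.6 = 20.893 d.
At 36.0 °C: 117 / (36.0 − 14.3) = 117 / 21.7 = 5.392 d.
Difference = |20.893 − 5.392| = 15.501 ≈ 15.5 days.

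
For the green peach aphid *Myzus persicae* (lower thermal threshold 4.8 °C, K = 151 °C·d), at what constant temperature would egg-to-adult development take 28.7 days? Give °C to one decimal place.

Required daily accumulation = 151 / 28.7 = 5.261 DD/day.
T = T_base + 5.261 = 4.8 + 5.261 = 10.061 ≈ 10.1 °C.

10.1 °C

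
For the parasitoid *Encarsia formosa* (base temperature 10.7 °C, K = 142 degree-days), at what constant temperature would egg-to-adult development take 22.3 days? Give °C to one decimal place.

17.1 °C

Required daily accumulation = 142 / 22.3 = 6.368 DD/day.
T = T_base + 6.368 = 10.7 + 6.368 = 17.068 ≈ 17.1 °C.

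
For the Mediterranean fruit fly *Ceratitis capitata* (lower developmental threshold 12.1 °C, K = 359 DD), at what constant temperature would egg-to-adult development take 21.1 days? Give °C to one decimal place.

29.1 °C

Required daily accumulation = 359 / 21.1 = 17.014 DD/day.
T = T_base + 17.014 = 12.1 + 17.014 = 29.114 ≈ 29.1 °C.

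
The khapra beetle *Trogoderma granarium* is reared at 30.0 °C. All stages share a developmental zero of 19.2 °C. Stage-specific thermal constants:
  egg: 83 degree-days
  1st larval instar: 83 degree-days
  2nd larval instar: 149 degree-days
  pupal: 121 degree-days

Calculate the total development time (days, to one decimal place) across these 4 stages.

40.4 days

Daily accumulation at 30.0 °C = 30.0 − 19.2 = 10.8 DD/day.
Total K = 83 + 83 + 149 + 121 = 436 DD.
Total duration = 436 / 10.8 = 40.370 ≈ 40.4 days.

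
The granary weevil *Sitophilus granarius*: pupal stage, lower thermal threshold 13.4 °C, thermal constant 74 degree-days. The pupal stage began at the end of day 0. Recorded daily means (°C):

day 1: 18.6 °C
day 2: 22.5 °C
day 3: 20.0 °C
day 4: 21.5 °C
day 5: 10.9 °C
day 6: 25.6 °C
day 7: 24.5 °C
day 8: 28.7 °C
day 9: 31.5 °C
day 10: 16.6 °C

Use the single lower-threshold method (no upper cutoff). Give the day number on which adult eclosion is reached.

day 9

Daily DD above 13.4 °C: 5.2, 9.1, 6.6, 8.1, 0.0, 12.2, 11.1, 15.3, 18.1, 3.2.
Cumulative: 5.2, 14.3, 20.9, 29.0, 29.0, 41.2, 52.3, 67.6, 85.7, 88.9.
The total first reaches 74 DD on day 9.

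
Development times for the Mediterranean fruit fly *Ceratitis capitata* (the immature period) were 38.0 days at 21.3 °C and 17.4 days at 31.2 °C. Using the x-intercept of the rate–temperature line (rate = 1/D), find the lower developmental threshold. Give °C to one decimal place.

12.9 °C

Equal thermal constants: D₁(T₁ − T_b) = D₂(T₂ − T_b).
38.0·(21.3 − T_b) = 17.4·(31.2 − T_b)
T_b = (38.0·21.3 − 17.4·31.2) / (38.0 − 17.4) = 266.52 / 20.6 = 12.938 °C ≈ 12.9 °C.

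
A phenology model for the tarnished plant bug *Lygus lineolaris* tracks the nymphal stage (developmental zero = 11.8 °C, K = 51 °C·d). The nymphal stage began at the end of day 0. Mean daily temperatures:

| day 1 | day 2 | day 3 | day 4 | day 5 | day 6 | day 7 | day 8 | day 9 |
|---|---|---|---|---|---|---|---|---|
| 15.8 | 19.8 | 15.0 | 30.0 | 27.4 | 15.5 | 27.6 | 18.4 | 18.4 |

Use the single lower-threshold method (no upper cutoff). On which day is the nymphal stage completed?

day 6

Daily DD above 11.8 °C: 4.0, 8.0, 3.2, 18.2, 15.6, 3.7, 15.8, 6.6, 6.6.
Cumulative: 4.0, 12.0, 15.2, 33.4, 49.0, 52.7, 68.5, 75.1, 81.7.
The total first reaches 51 DD on day 6.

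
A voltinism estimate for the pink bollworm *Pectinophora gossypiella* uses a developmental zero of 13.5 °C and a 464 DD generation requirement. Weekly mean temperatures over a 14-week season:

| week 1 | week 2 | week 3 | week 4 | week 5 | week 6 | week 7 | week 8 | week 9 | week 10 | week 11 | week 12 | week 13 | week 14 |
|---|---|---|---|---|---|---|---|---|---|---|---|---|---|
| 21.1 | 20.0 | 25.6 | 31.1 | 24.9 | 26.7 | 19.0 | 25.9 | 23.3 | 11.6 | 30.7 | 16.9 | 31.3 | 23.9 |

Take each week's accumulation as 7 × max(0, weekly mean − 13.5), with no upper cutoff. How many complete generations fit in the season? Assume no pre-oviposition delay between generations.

Weekly DD (7 × max(0, T̄ − 13.5)): 53.2, 45.5, 84.7, 123.2, 79.8, 92.4, 38.5, 86.8, 68.6, 0.0, 120.4, 23.8, 124.6, 72.8.
Season total = 1014.3 DD.
Complete generations = ⌊1014.3 / 464⌋ = 2.

2 generations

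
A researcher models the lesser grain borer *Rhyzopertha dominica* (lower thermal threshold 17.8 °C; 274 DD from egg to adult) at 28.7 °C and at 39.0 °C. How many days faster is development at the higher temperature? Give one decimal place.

12.2 days

At 28.7 °C: 274 / (28.7 − 17.8) = 274 / 10.9 = 25.138 d.
At 39.0 °C: 274 / (39.0 − 17.8) = 274 / 21.2 = 12.925 d.
Difference = |25.138 − 12.925| = 12.213 ≈ 12.2 days.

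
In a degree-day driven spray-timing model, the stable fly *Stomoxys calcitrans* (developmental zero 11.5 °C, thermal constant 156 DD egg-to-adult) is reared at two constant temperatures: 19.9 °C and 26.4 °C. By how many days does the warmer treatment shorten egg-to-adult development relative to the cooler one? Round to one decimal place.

At 19.9 °C: 156 / (19.9 − 11.5) = 156 / 8.4 = 18.571 d.
At 26.4 °C: 156 / (26.4 − 11.5) = 156 / 14.9 = 10.470 d.
Difference = |18.571 − 10.470| = 8.102 ≈ 8.1 days.

8.1 days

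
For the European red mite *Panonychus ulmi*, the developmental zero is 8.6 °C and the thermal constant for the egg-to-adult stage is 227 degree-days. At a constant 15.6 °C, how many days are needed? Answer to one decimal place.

Daily accumulation = 15.6 − 8.6 = 7.0 DD/day.
Duration = 227 / 7.0 = 32.429 ≈ 32.4 days.

32.4 days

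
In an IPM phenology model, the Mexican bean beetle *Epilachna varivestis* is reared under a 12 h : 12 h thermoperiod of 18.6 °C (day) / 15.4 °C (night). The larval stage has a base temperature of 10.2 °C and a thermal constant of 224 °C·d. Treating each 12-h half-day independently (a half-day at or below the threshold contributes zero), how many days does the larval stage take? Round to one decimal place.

32.9 days

Day half: max(0, 18.6 − 10.2) × 0.5 = 8.4 × 0.5 = 4.20 DD.
Night half: max(0, 15.4 − 10.2) × 0.5 = 5.2 × 0.5 = 2.60 DD.
Per 24 h: 6.80 DD/day.
Duration = 224 / 6.80 = 32.941 ≈ 32.9 days.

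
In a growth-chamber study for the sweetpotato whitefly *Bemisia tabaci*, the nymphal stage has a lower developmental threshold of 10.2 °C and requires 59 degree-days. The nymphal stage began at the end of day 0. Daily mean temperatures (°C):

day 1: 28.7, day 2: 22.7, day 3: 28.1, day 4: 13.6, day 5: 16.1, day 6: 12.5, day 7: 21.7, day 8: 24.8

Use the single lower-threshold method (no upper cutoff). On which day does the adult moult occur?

Daily DD above 10.2 °C: 18.5, 12.5, 17.9, 3.4, 5.9, 2.3, 11.5, 14.6.
Cumulative: 18.5, 31.0, 48.9, 52.3, 58.2, 60.5, 72.0, 86.6.
The total first reaches 59 DD on day 6.

day 6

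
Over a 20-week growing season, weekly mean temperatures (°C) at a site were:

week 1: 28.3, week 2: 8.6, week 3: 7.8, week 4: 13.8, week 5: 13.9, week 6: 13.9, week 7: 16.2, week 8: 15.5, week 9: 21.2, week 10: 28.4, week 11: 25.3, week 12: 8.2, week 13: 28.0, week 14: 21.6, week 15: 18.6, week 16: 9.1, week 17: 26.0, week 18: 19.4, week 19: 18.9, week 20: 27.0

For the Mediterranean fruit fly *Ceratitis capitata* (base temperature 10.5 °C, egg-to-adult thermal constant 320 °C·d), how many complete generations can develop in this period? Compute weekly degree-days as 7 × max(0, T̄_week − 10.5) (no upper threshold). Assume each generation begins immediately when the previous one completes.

Weekly DD (7 × max(0, T̄ − 10.5)): 124.6, 0.0, 0.0, 23.1, 23.8, 23.8, 39.9, 35.0, 74.9, 125.3, 103.6, 0.0, 122.5, 77.7, 56.7, 0.0, 108.5, 62.3, 58.8, 115.5.
Season total = 1176.0 DD.
Complete generations = ⌊1176.0 / 320⌋ = 3.

3 generations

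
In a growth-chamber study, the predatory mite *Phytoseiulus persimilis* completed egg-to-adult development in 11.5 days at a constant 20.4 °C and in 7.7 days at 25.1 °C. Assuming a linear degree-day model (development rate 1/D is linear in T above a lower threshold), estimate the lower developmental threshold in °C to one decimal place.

10.9 °C

Under the model K = D·(T − T_b), so D₁·(T₁ − T_b) = D₂·(T₂ − T_b).
11.5·(20.4 − T_b) = 7.7·(25.1 − T_b)
T_b = (11.5·20.4 − 7.7·25.1) / (11.5 − 7.7) = 41.33 / 3.8 = 10.876 °C ≈ 10.9 °C.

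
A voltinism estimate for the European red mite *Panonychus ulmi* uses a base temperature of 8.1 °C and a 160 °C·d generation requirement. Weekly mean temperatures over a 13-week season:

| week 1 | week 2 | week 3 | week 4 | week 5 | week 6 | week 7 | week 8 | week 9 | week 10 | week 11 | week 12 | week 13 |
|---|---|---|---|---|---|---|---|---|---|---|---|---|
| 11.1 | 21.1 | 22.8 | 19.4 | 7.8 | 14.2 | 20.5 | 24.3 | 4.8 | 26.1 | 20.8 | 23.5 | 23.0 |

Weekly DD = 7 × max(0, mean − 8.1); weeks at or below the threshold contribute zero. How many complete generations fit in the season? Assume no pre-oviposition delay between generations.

Weekly DD (7 × max(0, T̄ − 8.1)): 21.0, 91.0, 102.9, 79.1, 0.0, 42.7, 86.8, 113.4, 0.0, 126.0, 88.9, 107.8, 104.3.
Season total = 963.9 DD.
Complete generations = ⌊963.9 / 160⌋ = 6.

6 generations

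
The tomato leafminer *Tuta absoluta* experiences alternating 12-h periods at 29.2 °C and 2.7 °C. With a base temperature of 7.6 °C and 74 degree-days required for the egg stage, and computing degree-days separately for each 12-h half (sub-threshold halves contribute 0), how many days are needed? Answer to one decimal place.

6.9 days

Day half: max(0, 29.2 − 7.6) × 0.5 = 21.6 × 0.5 = 10.80 DD.
Night half: max(0, 2.7 − 7.6) × 0.5 = 0.0 × 0.5 = 0.00 DD.
Per 24 h: 10.80 DD/day.
Duration = 74 / 10.80 = 6.852 ≈ 6.9 days.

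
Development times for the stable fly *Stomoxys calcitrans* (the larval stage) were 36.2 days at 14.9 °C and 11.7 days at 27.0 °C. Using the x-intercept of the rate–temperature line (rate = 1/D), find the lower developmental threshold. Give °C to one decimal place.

Linear rate model ⇒ the product D·(T − T_b) is constant across temperatures.
36.2·(14.9 − T_b) = 11.7·(27.0 − T_b)
T_b = (36.2·14.9 − 11.7·27.0) / (36.2 − 11.7) = 223.48 / 24.5 = 9.122 °C ≈ 9.1 °C.

9.1 °C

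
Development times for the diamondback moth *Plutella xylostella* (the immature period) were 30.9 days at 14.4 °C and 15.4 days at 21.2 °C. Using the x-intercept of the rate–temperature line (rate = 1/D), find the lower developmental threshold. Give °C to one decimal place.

7.6 °C

Linear rate model ⇒ the product D·(T − T_b) is constant across temperatures.
30.9·(14.4 − T_b) = 15.4·(21.2 − T_b)
T_b = (30.9·14.4 − 15.4·21.2) / (30.9 − 15.4) = 118.48 / 15.5 = 7.644 °C ≈ 7.6 °C.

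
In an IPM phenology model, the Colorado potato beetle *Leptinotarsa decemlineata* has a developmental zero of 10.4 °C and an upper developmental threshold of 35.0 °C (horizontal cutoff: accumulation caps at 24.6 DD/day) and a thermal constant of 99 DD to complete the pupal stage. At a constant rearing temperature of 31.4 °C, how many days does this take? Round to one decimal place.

4.7 days

Daily accumulation = 31.4 − 10.4 = 21.0 DD/day.
Duration = 99 / 21.0 = 4.714 ≈ 4.7 days.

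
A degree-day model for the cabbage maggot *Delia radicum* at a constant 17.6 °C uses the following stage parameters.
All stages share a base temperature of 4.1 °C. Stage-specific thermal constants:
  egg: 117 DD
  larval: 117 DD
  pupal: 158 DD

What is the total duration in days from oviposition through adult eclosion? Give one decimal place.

Daily accumulation at 17.6 °C = 17.6 − 4.1 = 13.5 DD/day.
Total K = 117 + 117 + 158 = 392 DD.
Total duration = 392 / 13.5 = 29.037 ≈ 29.0 days.

29.0 days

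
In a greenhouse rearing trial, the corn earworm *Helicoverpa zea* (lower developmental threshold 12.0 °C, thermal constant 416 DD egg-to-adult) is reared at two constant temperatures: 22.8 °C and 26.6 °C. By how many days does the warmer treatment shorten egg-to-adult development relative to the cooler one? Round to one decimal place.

10.0 days

At 22.8 °C: 416 / (22.8 − 12.0) = 416 / 10.8 = 38.519 d.
At 26.6 °C: 416 / (26.6 − 12.0) = 416 / 14.6 = 28.493 d.
Difference = |38.519 − 28.493| = 10.025 ≈ 10.0 days.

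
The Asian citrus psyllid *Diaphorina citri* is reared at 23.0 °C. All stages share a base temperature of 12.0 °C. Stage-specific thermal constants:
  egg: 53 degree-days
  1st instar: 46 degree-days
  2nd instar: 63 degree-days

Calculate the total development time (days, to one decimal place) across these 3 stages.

14.7 days

Daily accumulation at 23.0 °C = 23.0 − 12.0 = 11.0 DD/day.
Total K = 53 + 46 + 63 = 162 DD.
Total duration = 162 / 11.0 = 14.727 ≈ 14.7 days.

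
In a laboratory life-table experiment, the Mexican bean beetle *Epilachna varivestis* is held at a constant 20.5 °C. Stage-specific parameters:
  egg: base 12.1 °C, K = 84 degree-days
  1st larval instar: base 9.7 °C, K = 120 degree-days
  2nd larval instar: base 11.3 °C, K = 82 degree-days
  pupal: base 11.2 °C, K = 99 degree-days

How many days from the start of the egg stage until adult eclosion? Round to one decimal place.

40.7 days

egg: 84 / (20.5 − 12.1) = 84 / 8.4 = 10.000 d.
1st larval instar: 120 / (20.5 − 9.7) = 120 / 10.8 = 11.111 d.
2nd larval instar: 82 / (20.5 − 11.3) = 82 / 9.2 = 8.913 d.
pupal: 99 / (20.5 − 11.2) = 99 / 9.3 = 10.645 d.
Sum = 40.669 ≈ 40.7 days.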